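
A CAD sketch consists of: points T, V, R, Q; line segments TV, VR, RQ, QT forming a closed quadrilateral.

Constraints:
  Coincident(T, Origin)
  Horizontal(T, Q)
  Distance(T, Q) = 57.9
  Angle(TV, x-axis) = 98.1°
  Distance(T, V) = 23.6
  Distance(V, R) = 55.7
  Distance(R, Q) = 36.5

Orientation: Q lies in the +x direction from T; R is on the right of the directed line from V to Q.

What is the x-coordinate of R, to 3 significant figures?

28.9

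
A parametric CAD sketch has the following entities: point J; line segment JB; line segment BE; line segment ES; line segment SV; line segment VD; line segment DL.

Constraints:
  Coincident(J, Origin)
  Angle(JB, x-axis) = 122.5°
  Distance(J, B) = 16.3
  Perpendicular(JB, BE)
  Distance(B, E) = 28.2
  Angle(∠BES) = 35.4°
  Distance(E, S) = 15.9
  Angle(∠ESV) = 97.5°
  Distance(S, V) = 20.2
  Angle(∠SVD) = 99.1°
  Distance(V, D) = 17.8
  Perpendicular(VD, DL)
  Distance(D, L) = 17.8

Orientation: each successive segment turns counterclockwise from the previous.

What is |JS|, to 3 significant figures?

16.8

J is at the origin; JB runs at 122.5° with length 16.3, so B = (-8.76, 13.7). JB ⟂ BE, so BE runs at -148°; with |BE| = 28.2, E = (-32.5, -1.40). ∠BES = 35.4° gives ES at -2.90° from the x-axis; with |ES| = 15.9, S = (-16.7, -2.21). Then |JS| = |S − J| = 16.8.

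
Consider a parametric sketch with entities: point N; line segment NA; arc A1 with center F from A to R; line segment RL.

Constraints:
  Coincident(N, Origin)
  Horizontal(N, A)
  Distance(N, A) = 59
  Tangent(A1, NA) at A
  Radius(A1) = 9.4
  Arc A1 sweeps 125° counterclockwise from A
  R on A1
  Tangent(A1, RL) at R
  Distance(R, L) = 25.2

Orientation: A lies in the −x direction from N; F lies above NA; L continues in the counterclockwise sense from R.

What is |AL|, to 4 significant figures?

36.07

On A1, A sits at bearing -90° from F; a 125° counterclockwise sweep puts R at bearing 35°, so R = F + 9.4·(cos 35°, sin 35°) = (-51.30, 14.79). Tangency of A1 to RL means the radius FR is perpendicular to RL, so RL runs along (−sin 35°, cos 35°); with |RL| = 25.2, L = (-65.75, 35.43). Then |AL| = |L − A| = 36.07.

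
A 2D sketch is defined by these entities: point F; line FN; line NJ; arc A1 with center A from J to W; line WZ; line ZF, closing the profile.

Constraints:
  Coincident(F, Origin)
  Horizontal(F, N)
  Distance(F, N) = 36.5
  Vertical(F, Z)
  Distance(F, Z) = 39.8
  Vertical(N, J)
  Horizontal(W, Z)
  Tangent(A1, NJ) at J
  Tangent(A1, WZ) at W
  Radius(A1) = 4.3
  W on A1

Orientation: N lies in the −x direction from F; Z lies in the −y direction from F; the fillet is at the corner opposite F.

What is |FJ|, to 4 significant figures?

50.92

F is at the origin; FN is horizontal with |FN| = 36.5 and N on the −x side, so N = (-36.50, 0.000). FZ is vertical with |FZ| = 39.8 and Z on the −y side, so Z = (0.000, -39.80). The virtual corner opposite F is at (-36.50, -39.80). Tangency of A1 to NJ means the radius AJ is perpendicular to NJ and since A1 is tangent to WZ there, AW ⟂ WZ, with radius 4.3, so the center A sits 4.3 in from both sides at A = (-32.20, -35.50). That places the tangent points at J = (-36.50, -35.50) on NJ and W = (-32.20, -39.80) on WZ. Then |FJ| = |J − F| = 50.92.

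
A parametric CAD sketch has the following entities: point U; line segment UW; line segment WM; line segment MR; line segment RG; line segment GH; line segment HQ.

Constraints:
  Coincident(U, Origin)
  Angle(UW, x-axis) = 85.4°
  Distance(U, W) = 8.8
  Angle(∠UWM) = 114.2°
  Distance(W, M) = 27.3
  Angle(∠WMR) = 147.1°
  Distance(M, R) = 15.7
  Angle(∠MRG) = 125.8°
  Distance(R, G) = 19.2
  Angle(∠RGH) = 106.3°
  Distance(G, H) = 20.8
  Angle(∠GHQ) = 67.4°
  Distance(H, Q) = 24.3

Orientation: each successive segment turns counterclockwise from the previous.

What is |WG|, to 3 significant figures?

49.9

∠WMR = 147.1° gives MR at -176° from the x-axis; with |MR| = 15.7, R = (-38.9, 20.8). ∠MRG = 125.8° gives RG at -122° from the x-axis; with |RG| = 19.2, G = (-49.0, 4.47). Then |WG| = |G − W| = 49.9.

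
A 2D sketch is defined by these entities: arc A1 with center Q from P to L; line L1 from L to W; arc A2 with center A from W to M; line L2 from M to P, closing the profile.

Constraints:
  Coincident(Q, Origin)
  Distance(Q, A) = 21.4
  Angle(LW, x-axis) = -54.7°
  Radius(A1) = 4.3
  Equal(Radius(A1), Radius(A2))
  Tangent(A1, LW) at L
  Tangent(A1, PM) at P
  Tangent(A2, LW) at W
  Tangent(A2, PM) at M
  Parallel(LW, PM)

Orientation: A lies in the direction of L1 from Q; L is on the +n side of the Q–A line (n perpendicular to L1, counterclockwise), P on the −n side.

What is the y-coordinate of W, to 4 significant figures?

-14.98

The slot axis is L1's direction at -54.7°, so u = (cos -54.7°, sin -54.7°) = (0.5779, -0.8161) and n = (−sin -54.7°, cos -54.7°) = (0.8161, 0.5779). Q is at the origin and A lies 21.4 along u from Q, so A = 21.4·u = (12.37, -17.47). Tangency of A1 to both parallel lines with radius 4.3 puts L and P at Q ± 4.3·n: L = (3.509, 2.485), P = (-3.509, -2.485). Equal radii place W and M the same way about A: W = A + 4.3·n = (15.88, -14.98), M = A − 4.3·n = (8.857, -19.95). So W.y = -14.98.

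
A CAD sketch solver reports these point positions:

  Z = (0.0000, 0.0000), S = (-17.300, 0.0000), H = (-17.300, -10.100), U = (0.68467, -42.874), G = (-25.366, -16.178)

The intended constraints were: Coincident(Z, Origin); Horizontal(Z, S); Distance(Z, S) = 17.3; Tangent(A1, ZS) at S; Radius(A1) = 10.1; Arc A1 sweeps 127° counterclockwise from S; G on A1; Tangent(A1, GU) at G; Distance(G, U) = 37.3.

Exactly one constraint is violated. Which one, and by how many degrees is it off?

Tangent(A1, GU) at G — off by 7.30°.

Z = (0.00, 0.00) ✓; Z.y = 0.00, S.y = 0.00 ✓; |ZS| = 17.30 ✓; ∠(HS, SZ) = 90.00° ✓; |HS| = 10.10 ✓; bearing(H→G) − bearing(H→S) = 127.0° ✓; |HG| = 10.10 ✓; ∠(HG, GU) = 82.70° ✗; |GU| = 37.30 ✓.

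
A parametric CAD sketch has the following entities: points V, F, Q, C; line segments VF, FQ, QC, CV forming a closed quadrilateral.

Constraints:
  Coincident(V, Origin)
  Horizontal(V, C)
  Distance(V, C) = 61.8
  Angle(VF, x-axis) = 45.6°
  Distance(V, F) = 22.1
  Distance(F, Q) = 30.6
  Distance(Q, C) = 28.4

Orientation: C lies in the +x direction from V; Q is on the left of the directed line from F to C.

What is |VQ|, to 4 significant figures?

50.73

V is at the origin; V and C share the same y with |VC| = 61.8 and C in +x, so C = (61.8, 0). VF runs at 45.6° with |VF| = 22.1, so F = (15.46, 15.79). Q is determined by |FQ| = 30.6 and |QC| = 28.4 together: it lies at the intersection of circle(F, 30.6) and circle(C, 28.4). With |FC| = 48.95, the foot of the radical line on FC is 25.80 from F and the perpendicular offset is √(30.6² − 25.80²) = 16.45. Taking the left-of-FC solution: Q = (45.19, 23.04).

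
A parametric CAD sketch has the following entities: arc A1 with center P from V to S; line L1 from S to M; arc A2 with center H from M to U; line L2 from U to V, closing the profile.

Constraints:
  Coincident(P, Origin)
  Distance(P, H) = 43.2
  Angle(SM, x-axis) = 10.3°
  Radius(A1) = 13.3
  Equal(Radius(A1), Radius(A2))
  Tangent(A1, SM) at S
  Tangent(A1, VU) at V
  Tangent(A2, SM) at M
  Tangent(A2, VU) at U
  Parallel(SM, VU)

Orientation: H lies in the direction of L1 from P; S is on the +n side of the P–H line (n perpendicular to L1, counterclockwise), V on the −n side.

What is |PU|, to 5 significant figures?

45.201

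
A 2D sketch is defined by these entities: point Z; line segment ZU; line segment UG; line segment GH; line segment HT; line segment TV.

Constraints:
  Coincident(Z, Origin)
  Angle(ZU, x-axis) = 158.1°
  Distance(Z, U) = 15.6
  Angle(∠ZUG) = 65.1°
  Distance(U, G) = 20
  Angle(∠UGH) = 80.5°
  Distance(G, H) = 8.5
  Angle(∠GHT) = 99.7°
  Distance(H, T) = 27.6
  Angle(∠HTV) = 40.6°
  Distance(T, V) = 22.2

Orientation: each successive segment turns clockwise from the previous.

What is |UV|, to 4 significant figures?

9.859

Z is at the origin; ZU runs at 158.1° with length 15.6, so U = (-14.47, 5.819). ∠ZUG = 65.1° gives UG at 43.20° from the x-axis; with |UG| = 20.0, G = (0.1051, 19.51). ∠UGH = 80.5° gives GH at -56.30° from the x-axis; with |GH| = 8.5, H = (4.821, 12.44). ∠GHT = 99.7° gives HT at -136.6° from the x-axis; with |HT| = 27.6, T = (-15.23, -6.526). ∠HTV = 40.6° gives TV at 84.00° from the x-axis; with |TV| = 22.2, V = (-12.91, 15.55). Then |UV| = |V − U| = 9.859.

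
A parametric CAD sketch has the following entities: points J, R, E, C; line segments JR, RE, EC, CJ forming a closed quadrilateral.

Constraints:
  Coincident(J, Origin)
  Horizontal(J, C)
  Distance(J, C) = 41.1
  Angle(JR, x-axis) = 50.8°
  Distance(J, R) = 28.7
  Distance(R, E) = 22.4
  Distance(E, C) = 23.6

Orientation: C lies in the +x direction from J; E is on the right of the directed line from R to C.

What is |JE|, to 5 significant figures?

17.501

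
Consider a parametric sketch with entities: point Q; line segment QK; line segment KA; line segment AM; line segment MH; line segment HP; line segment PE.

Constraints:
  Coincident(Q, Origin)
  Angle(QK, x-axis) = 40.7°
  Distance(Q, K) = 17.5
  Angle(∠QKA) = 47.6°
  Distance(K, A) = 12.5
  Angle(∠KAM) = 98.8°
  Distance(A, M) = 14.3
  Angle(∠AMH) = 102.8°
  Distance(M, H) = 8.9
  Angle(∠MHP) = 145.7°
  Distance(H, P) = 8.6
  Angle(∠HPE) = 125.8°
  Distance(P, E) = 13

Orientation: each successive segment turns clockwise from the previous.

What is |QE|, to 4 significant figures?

21.07

Q is at the origin; QK runs at 40.7° with length 17.5, so K = (13.27, 11.41). ∠QKA = 47.6° gives KA at -91.70° from the x-axis; with |KA| = 12.5, A = (12.90, -1.083). ∠KAM = 98.8° gives AM at -172.9° from the x-axis; with |AM| = 14.3, M = (-1.294, -2.850). ∠AMH = 102.8° gives MH at 109.9° from the x-axis; with |MH| = 8.9, H = (-4.323, 5.518). ∠MHP = 145.7° gives HP at 75.60° from the x-axis; with |HP| = 8.6, P = (-2.184, 13.85). ∠HPE = 125.8° gives PE at 21.40° from the x-axis; with |PE| = 13.0, E = (9.919, 18.59). Then |QE| = |E − Q| = 21.07.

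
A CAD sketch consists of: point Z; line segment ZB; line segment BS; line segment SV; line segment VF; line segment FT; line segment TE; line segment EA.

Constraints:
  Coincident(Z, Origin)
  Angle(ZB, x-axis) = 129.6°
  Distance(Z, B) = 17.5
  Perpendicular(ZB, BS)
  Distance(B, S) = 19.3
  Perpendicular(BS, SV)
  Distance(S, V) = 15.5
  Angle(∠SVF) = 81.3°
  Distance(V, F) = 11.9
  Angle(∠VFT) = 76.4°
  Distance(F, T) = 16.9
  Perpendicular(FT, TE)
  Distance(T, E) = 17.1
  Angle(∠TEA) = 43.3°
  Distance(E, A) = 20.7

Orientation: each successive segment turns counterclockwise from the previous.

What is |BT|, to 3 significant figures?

14.1

Z is at the origin; ZB runs at 129.6° with length 17.5, so B = (-11.2, 13.5). The perpendicularity gives BS at right angles to ZB, so BS runs at -140°; with |BS| = 19.3, S = (-26.0, 1.18). BS is perpendicular to SV, so SV runs at -50.4°; with |SV| = 15.5, V = (-16.1, -10.8). ∠SVF = 81.3° gives VF at 48.3° from the x-axis; with |VF| = 11.9, F = (-8.23, -1.88). ∠VFT = 76.4° gives FT at 152° from the x-axis; with |FT| = 16.9, T = (-23.1, 6.08). Then |BT| = |T − B| = 14.1.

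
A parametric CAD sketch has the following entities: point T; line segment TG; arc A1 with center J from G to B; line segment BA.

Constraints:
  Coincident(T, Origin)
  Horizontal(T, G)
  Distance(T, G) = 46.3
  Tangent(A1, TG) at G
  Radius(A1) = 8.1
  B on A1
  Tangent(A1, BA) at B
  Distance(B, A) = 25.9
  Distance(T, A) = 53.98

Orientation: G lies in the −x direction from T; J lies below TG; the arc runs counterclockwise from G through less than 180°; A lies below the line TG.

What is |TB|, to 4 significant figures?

54.76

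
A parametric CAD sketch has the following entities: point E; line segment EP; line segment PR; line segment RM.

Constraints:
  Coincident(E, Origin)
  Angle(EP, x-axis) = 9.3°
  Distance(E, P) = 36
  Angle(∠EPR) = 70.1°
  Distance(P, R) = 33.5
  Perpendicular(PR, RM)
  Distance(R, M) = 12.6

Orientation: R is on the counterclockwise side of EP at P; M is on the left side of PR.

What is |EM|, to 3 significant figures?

30.0

∠EPR = 70.1°, so PR runs at 9.3° + (180° − 70.1°) = 119° from the x-axis; with |PR| = 33.5, R = P + 33.5·(cos 119°, sin 119°) = (19.2, 35.1). PR is perpendicular to RM; with |RM| = 12.6 on the left of PR, M = R + 12.6·(-0.873, -0.488) = (8.18, 28.9). Then |EM| = |M − E| = 30.0.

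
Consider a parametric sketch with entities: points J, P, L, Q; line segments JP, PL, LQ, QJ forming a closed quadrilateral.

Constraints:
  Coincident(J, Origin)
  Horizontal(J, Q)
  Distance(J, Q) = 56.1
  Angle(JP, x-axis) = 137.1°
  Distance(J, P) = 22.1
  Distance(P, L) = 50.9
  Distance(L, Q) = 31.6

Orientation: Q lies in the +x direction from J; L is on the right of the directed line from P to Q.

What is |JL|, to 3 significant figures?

29.5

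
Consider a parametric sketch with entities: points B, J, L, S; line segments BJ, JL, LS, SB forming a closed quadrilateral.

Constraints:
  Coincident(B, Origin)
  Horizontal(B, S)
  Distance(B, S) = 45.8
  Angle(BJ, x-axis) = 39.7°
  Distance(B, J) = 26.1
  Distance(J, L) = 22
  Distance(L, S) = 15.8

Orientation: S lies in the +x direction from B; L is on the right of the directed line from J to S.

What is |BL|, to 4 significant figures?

30.39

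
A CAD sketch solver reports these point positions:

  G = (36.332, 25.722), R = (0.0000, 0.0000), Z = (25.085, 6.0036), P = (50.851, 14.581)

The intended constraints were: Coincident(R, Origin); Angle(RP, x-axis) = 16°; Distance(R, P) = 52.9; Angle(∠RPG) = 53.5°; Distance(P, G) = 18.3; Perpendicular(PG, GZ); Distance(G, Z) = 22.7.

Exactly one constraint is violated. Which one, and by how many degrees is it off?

Perpendicular(PG, GZ) — off by 7.80°.

R = (0.00, 0.00) ✓; RP at 16.00° ✓; |RP| = 52.90 ✓; ∠RPG = 53.50° ✓; |PG| = 18.30 ✓; ∠(PG, GZ) = 97.80° ✗; |GZ| = 22.70 ✓.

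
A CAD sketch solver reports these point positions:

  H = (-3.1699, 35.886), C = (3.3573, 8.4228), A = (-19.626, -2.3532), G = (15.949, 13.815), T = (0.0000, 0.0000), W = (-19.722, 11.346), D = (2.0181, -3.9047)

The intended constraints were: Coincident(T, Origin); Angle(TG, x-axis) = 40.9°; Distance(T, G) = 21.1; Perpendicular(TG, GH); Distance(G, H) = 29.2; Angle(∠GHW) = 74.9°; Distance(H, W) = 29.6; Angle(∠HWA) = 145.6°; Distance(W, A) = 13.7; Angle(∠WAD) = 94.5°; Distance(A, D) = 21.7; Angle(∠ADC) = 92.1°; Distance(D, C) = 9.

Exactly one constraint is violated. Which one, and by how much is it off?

Distance(D, C) = 9 — off by 3.40.

T = (0.00, 0.00) ✓; TG at 40.90° ✓; |TG| = 21.10 ✓; ∠(TG, GH) = 90.00° ✓; |GH| = 29.20 ✓; ∠GHW = 74.90° ✓; |HW| = 29.60 ✓; ∠HWA = 145.6° ✓; |WA| = 13.70 ✓; ∠WAD = 94.50° ✓; |AD| = 21.70 ✓; ∠ADC = 92.10° ✓; |DC| = 12.40 ✗.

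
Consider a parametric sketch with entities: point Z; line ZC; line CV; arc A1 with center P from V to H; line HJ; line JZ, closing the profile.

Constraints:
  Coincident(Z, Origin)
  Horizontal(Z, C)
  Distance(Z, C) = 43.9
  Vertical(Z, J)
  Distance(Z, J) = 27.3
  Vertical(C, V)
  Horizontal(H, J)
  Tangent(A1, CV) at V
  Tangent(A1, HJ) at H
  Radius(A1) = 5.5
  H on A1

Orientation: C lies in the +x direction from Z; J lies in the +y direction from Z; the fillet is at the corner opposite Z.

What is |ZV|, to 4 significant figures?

49.01

Z is at the origin; Z and C share the same y with |ZC| = 43.9 and C on the +x side, so C = (43.90, 0.000). ZJ is vertical with |ZJ| = 27.3 and J on the +y side, so J = (0.000, 27.30). The virtual corner opposite Z is at (43.90, 27.30). Since A1 is tangent to CV there, PV ⟂ CV and the tangent condition forces PH to be normal to HJ, with radius 5.5, so the center P sits 5.5 in from both sides at P = (38.40, 21.80). That places the tangent points at V = (43.90, 21.80) on CV and H = (38.40, 27.30) on HJ. Then |ZV| = |V − Z| = 49.01.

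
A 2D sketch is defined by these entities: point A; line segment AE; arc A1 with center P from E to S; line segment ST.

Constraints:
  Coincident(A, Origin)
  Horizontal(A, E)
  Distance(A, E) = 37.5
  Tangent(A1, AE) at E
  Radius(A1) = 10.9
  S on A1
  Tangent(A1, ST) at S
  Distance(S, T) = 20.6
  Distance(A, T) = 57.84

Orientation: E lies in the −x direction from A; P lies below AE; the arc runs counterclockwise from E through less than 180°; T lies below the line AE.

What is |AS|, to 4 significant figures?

49.59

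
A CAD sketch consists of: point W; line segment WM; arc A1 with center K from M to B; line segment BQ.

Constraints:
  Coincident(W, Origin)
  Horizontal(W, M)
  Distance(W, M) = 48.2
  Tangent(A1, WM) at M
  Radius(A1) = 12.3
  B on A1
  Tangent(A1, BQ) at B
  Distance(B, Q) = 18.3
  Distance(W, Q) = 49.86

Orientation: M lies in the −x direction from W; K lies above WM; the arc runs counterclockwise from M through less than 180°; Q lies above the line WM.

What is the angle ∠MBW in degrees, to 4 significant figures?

110.5°

W is at the origin; W and M share the same y with |WM| = 48.2 and M on the −x side, so M = (-48.20, 0.000). A1 meets WM tangentially, so KM is at right angles to WM, so K = M + (0, 12.3) = (-48.20, 12.30). Since KB ⟂ BQ (tangency), |KQ| = √(12.3² + 18.3²) = 22.05 regardless of where B sits on A1. So Q lies on both circle(W, 49.86) and circle(K, 22.05); the above-WM intersection is Q = (-38.25, 31.98). B is the foot of the tangent from Q: B = (-35.99, 13.82).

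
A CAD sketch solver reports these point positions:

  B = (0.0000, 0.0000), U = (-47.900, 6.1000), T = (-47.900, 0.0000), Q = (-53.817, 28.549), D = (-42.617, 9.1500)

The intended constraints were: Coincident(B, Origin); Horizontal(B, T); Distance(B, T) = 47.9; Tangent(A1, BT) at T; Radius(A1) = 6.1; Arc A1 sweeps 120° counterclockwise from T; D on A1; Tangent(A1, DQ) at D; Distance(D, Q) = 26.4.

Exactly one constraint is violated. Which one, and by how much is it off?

Distance(D, Q) = 26.4 — off by 4.00.

B = (0.00, 0.00) ✓; B.y = 0.00, T.y = 0.00 ✓; |BT| = 47.90 ✓; ∠(UT, TB) = 90.00° ✓; |UT| = 6.100 ✓; bearing(U→D) − bearing(U→T) = 120.0° ✓; |UD| = 6.100 ✓; ∠(UD, DQ) = 90.00° ✓; |DQ| = 22.40 ✗.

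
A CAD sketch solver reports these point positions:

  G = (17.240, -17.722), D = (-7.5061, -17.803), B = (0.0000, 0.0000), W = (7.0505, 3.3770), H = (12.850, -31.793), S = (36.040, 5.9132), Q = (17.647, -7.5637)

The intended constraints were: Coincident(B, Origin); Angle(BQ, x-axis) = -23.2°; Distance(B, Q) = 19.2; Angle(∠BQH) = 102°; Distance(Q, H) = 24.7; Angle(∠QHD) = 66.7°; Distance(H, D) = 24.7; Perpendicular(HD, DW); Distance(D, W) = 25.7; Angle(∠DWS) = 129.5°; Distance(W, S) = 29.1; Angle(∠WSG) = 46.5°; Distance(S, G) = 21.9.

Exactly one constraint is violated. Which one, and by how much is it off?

Distance(S, G) = 21.9 — off by 8.30.

B = (0.00, 0.00) ✓; BQ at -23.20° ✓; |BQ| = 19.20 ✓; ∠BQH = 102.0° ✓; |QH| = 24.70 ✓; ∠QHD = 66.70° ✓; |HD| = 24.70 ✓; ∠(HD, DW) = 90.00° ✓; |DW| = 25.70 ✓; ∠DWS = 129.5° ✓; |WS| = 29.10 ✓; ∠WSG = 46.50° ✓; |SG| = 30.20 ✗.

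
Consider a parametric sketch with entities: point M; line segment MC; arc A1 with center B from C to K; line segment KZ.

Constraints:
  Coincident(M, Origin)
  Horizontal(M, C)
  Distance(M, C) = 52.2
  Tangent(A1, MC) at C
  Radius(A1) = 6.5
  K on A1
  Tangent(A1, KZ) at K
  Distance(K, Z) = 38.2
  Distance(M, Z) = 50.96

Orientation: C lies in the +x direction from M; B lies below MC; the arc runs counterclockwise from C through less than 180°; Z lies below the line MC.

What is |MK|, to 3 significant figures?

46.3

Checks: |BK| = 6.500 ✓; ∠(BK, KZ) = 90.00° ✓; |KZ| = 38.20 ✓; |MZ| = 50.96 ✓.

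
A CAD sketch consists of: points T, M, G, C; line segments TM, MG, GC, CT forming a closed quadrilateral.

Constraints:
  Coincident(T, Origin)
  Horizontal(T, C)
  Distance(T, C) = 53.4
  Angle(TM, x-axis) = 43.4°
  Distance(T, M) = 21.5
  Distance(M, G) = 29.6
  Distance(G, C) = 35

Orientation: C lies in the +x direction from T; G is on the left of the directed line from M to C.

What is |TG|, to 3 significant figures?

51.0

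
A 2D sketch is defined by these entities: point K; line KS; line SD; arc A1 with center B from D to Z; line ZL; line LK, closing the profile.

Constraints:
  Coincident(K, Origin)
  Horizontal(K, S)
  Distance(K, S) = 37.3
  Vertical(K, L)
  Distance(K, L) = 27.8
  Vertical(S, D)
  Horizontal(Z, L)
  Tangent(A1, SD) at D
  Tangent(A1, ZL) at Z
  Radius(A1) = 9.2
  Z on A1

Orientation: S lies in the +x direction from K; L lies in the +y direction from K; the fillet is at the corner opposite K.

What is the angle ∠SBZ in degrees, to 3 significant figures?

154°

K is at the origin; K and S share the same y with |KS| = 37.3 and S on the +x side, so S = (37.3, 0.00). K and L share the same x with |KL| = 27.8 and L on the +y side, so L = (0.00, 27.8). The virtual corner opposite K is at (37.3, 27.8). Tangency of A1 to SD means the radius BD is perpendicular to SD and since A1 is tangent to ZL there, BZ ⟂ ZL, with radius 9.2, so the center B sits 9.2 in from both sides at B = (28.1, 18.6). That places the tangent points at D = (37.3, 18.6) on SD and Z = (28.1, 27.8) on ZL. Then cos ∠SBZ = BS·BZ / (|BS||BZ|), giving 154°.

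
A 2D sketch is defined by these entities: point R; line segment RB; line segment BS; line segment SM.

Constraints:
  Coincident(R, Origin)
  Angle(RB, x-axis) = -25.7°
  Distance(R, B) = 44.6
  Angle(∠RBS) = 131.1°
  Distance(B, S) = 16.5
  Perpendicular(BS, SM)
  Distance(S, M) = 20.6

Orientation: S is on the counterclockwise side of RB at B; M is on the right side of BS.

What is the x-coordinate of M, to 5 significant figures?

63.469

∠RBS = 131.1°, so BS runs at -25.7° + (180° − 131.1°) = 23.200° from the x-axis; with |BS| = 16.5, S = B + 16.5·(cos 23.200°, sin 23.200°) = (55.354, -12.841). BS ⟂ SM; with |SM| = 20.6 on the right of BS, M = S + 20.6·(0.39394, -0.91914) = (63.469, -31.775). So M.x = 63.469.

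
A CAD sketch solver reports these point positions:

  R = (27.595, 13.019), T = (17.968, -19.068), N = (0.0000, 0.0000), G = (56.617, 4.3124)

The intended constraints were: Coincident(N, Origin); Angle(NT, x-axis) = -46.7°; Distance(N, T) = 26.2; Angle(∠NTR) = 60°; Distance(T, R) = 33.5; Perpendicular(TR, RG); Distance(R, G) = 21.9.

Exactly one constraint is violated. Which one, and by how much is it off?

Distance(R, G) = 21.9 — off by 8.40.

N = (0.00, 0.00) ✓; NT at -46.70° ✓; |NT| = 26.20 ✓; ∠NTR = 60.00° ✓; |TR| = 33.50 ✓; ∠(TR, RG) = 90.00° ✓; |RG| = 30.30 ✗.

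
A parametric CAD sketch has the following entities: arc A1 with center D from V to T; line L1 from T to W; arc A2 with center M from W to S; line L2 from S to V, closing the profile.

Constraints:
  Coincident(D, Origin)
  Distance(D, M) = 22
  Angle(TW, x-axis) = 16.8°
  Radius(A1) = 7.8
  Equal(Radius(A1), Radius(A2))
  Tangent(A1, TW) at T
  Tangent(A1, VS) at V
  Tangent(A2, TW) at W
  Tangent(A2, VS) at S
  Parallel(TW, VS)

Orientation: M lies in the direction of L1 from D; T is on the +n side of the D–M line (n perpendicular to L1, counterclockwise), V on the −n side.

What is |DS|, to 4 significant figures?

23.34

Tangency of A1 to both parallel lines with radius 7.8 puts T and V at D ± 7.8·n: T = (-2.254, 7.467), V = (2.254, -7.467). Equal radii place W and S the same way about M: W = M + 7.8·n = (18.81, 13.83), S = M − 7.8·n = (23.32, -1.108). Then |DS| = |S − D| = 23.34.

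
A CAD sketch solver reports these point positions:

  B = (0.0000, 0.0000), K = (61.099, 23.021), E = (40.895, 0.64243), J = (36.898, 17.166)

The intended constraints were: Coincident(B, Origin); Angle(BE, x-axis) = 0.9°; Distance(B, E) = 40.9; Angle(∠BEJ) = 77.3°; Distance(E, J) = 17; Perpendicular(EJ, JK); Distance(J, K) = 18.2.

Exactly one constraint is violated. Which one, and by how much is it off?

Distance(J, K) = 18.2 — off by 6.70.

B = (0.00, 0.00) ✓; BE at 0.9000° ✓; |BE| = 40.90 ✓; ∠BEJ = 77.30° ✓; |EJ| = 17.00 ✓; ∠(EJ, JK) = 90.00° ✓; |JK| = 24.90 ✗.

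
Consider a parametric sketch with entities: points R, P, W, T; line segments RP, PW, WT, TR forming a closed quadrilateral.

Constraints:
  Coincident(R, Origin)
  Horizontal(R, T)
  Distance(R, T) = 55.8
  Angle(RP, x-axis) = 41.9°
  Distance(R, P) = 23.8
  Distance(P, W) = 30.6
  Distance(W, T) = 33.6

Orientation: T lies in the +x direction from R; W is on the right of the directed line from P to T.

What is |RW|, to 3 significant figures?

28.7

R is at the origin; RT is horizontal with |RT| = 55.8 and T in +x, so T = (55.8, 0). RP runs at 41.9° with |RP| = 23.8, so P = (17.7, 15.9). W is determined by |PW| = 30.6 and |WT| = 33.6 together: it lies at the intersection of circle(P, 30.6) and circle(T, 33.6). With |PT| = 41.3, the foot of the radical line on PT is 18.3 from P and the perpendicular offset is √(30.6² − 18.3²) = 24.5. Taking the right-of-PT solution: W = (25.2, -13.8).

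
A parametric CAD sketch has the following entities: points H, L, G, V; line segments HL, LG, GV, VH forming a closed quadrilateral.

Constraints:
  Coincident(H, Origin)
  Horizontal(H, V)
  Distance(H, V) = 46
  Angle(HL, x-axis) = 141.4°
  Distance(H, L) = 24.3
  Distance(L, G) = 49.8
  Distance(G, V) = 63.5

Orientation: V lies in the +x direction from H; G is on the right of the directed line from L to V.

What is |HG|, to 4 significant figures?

34.36

Checks: |LG| = 49.80 ✓; |GV| = 63.50 ✓.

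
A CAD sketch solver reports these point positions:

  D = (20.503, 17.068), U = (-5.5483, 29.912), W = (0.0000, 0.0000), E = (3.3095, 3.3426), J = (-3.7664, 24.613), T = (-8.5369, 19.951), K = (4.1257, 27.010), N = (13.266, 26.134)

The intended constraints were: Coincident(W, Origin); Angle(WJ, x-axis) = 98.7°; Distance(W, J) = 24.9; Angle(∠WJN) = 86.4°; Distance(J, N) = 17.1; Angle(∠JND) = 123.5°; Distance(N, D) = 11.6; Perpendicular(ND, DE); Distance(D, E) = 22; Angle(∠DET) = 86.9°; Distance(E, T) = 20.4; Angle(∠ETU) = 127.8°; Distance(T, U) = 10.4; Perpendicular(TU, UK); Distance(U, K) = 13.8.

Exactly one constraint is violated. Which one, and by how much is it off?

Distance(U, K) = 13.8 — off by 3.70.

W = (0.00, 0.00) ✓; WJ at 98.70° ✓; |WJ| = 24.90 ✓; ∠WJN = 86.40° ✓; |JN| = 17.10 ✓; ∠JND = 123.5° ✓; |ND| = 11.60 ✓; ∠(ND, DE) = 90.00° ✓; |DE| = 22.00 ✓; ∠DET = 86.90° ✓; |ET| = 20.40 ✓; ∠ETU = 127.8° ✓; |TU| = 10.40 ✓; ∠(TU, UK) = 90.00° ✓; |UK| = 10.10 ✗.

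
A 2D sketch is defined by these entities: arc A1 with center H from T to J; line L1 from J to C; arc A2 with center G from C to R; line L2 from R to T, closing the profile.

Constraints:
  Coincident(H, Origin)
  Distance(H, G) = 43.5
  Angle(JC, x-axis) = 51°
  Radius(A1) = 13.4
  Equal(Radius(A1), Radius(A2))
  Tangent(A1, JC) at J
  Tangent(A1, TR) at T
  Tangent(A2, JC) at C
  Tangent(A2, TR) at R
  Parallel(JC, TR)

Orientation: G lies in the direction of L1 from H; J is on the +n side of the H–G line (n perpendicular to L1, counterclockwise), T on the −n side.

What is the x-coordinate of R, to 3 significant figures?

37.8

Tangency of A1 to both parallel lines with radius 13.4 puts J and T at H ± 13.4·n: J = (-10.4, 8.43), T = (10.4, -8.43). Equal radii place C and R the same way about G: C = G + 13.4·n = (17.0, 42.2), R = G − 13.4·n = (37.8, 25.4). So R.x = 37.8.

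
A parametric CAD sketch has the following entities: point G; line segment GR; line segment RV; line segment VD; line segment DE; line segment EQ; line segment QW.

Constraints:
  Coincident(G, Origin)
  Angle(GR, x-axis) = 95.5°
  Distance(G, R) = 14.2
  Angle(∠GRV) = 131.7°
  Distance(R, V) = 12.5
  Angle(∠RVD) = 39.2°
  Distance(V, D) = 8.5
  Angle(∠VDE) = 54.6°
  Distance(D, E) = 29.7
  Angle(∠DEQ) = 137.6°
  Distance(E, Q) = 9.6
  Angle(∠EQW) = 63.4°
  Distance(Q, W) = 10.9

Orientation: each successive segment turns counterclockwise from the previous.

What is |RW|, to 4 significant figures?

26.24

∠DEQ = 137.6° gives EQ at 92.40° from the x-axis; with |EQ| = 9.6, Q = (9.383, 45.63). ∠EQW = 63.4° gives QW at -151.0° from the x-axis; with |QW| = 10.9, W = (-0.1500, 40.35). Then |RW| = |W − R| = 26.24.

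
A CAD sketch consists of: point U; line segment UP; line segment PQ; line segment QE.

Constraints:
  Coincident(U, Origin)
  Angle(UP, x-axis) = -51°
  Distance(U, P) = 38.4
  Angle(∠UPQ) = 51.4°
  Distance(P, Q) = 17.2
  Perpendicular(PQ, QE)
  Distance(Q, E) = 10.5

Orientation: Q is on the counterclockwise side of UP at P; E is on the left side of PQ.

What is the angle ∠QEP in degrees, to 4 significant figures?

58.60°

∠UPQ = 51.4°, so PQ runs at -51.0° + (180° − 51.4°) = 77.60° from the x-axis; with |PQ| = 17.2, Q = P + 17.2·(cos 77.60°, sin 77.60°) = (27.86, -13.04). PQ is perpendicular to QE; with |QE| = 10.5 on the left of PQ, E = Q + 10.5·(-0.9767, 0.2147) = (17.60, -10.79). Then cos ∠QEP = EQ·EP / (|EQ||EP|), giving 58.60°.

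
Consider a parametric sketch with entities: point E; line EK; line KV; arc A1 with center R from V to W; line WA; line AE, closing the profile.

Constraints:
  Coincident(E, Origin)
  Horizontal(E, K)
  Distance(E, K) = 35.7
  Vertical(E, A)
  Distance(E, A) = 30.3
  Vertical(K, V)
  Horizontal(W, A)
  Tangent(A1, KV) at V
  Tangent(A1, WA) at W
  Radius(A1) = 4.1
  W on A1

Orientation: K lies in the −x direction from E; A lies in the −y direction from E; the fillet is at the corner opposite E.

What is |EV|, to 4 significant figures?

44.28

E is at the origin; E and K share the same y with |EK| = 35.7 and K on the −x side, so K = (-35.70, 0.000). EA is vertical with |EA| = 30.3 and A on the −y side, so A = (0.000, -30.30). The virtual corner opposite E is at (-35.70, -30.30). The tangent condition forces RV to be normal to KV and tangency of A1 to WA means the radius RW is perpendicular to WA, with radius 4.1, so the center R sits 4.1 in from both sides at R = (-31.60, -26.20). That places the tangent points at V = (-35.70, -26.20) on KV and W = (-31.60, -30.30) on WA. Then |EV| = |V − E| = 44.28.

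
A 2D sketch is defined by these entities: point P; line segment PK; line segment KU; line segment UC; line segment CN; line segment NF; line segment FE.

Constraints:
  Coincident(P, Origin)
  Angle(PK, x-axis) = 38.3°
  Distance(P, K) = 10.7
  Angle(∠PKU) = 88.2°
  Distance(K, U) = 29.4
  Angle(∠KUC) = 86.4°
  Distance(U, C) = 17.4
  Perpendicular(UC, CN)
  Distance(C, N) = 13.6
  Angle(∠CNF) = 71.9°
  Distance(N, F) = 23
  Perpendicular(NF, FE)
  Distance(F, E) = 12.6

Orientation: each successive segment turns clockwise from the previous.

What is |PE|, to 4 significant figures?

36.28

P is at the origin; PK runs at 38.3° with length 10.7, so K = (8.397, 6.632). ∠PKU = 88.2° gives KU at -53.50° from the x-axis; with |KU| = 29.4, U = (25.88, -17.00). ∠KUC = 86.4° gives UC at -147.1° from the x-axis; with |UC| = 17.4, C = (11.28, -26.45). UC is perpendicular to CN, so CN runs at 122.9°; with |CN| = 13.6, N = (3.888, -15.03). ∠CNF = 71.9° gives NF at 14.80° from the x-axis; with |NF| = 23.0, F = (26.13, -9.159). NF is perpendicular to FE, so FE runs at -75.20°; with |FE| = 12.6, E = (29.34, -21.34). Then |PE| = |E − P| = 36.28.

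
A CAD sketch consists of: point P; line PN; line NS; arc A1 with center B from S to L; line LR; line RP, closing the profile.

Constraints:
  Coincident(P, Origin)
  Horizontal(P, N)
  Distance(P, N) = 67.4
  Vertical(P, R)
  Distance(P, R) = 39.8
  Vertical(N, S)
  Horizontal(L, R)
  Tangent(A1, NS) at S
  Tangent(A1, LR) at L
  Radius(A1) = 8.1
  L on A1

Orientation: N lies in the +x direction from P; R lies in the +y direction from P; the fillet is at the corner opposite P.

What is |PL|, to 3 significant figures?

71.4

The virtual corner opposite P is at (67.4, 39.8). Tangency of A1 to NS means the radius BS is perpendicular to NS and A1 meets LR tangentially, so BL is at right angles to LR, with radius 8.1, so the center B sits 8.1 in from both sides at B = (59.3, 31.7). That places the tangent points at S = (67.4, 31.7) on NS and L = (59.3, 39.8) on LR. Then |PL| = |L − P| = 71.4.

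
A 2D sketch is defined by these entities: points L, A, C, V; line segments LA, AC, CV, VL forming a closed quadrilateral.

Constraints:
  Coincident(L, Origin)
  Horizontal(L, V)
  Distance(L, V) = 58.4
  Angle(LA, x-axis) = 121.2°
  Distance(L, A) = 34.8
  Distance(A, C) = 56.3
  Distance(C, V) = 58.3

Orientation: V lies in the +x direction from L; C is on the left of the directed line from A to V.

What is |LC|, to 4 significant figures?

62.37

Checks: L = (0.00, 0.00) ✓; |AC| = 56.30 ✓; |CV| = 58.30 ✓.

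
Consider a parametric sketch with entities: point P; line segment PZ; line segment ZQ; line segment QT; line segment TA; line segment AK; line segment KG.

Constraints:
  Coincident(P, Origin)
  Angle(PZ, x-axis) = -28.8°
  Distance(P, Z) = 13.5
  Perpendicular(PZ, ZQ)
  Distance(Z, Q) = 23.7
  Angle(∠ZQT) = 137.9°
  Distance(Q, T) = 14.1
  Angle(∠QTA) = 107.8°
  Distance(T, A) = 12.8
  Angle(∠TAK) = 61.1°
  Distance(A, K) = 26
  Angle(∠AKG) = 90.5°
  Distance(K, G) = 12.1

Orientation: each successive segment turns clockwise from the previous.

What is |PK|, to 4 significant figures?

18.75

∠QTA = 107.8° gives TA at 126.9° from the x-axis; with |TA| = 12.8, A = (-20.60, -21.65). ∠TAK = 61.1° gives AK at 8.000° from the x-axis; with |AK| = 26.0, K = (5.150, -18.03). Then |PK| = |K − P| = 18.75.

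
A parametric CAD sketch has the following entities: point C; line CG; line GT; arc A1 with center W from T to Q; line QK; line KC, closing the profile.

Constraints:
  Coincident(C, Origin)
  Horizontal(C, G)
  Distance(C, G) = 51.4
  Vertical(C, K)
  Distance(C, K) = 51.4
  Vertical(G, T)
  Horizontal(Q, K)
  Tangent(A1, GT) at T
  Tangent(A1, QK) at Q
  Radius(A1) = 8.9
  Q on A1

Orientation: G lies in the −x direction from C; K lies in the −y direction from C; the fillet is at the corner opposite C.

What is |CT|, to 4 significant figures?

66.69

C is at the origin; CG is horizontal with |CG| = 51.4 and G on the −x side, so G = (-51.40, 0.000). CK is vertical with |CK| = 51.4 and K on the −y side, so K = (0.000, -51.40). The virtual corner opposite C is at (-51.40, -51.40). Tangency of A1 to GT means the radius WT is perpendicular to GT and tangency of A1 to QK means the radius WQ is perpendicular to QK, with radius 8.9, so the center W sits 8.9 in from both sides at W = (-42.50, -42.50). That places the tangent points at T = (-51.40, -42.50) on GT and Q = (-42.50, -51.40) on QK. Then |CT| = |T − C| = 66.69.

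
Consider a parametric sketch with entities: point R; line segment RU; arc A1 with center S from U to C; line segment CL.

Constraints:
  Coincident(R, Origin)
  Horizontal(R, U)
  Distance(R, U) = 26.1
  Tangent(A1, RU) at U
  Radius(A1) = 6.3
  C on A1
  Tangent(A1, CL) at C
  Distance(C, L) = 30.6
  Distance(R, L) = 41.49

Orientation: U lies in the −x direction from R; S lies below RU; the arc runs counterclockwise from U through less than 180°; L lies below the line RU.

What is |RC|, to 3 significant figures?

33.1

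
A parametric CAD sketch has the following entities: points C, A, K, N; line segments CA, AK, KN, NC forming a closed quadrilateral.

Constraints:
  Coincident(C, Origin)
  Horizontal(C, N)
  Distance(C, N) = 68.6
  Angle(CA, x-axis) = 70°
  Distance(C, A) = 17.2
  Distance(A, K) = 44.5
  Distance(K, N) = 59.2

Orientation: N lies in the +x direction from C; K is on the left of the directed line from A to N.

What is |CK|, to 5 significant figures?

60.786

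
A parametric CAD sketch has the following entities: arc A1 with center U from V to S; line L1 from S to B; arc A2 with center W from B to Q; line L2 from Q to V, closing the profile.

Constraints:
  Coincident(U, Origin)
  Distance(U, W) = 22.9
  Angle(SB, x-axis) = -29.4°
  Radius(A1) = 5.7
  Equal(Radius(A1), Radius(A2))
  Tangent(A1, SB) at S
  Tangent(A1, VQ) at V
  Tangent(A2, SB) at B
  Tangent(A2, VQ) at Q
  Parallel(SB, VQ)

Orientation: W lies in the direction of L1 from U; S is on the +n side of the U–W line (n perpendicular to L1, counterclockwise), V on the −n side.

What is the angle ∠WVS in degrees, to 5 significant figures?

76.023°

U is at the origin and W lies 22.9 along u from U, so W = 22.9·u = (19.951, -11.242). Tangency of A1 to both parallel lines with radius 5.7 puts S and V at U ± 5.7·n: S = (2.7982, 4.9659), V = (-2.7982, -4.9659). Then cos ∠WVS = VW·VS / (|VW||VS|), giving 76.023°.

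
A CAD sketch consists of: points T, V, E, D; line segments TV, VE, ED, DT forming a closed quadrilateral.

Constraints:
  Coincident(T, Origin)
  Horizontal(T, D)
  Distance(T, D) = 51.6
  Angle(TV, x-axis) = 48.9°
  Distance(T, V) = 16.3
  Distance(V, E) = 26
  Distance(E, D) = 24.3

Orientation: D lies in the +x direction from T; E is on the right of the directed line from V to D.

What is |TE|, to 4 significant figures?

29.12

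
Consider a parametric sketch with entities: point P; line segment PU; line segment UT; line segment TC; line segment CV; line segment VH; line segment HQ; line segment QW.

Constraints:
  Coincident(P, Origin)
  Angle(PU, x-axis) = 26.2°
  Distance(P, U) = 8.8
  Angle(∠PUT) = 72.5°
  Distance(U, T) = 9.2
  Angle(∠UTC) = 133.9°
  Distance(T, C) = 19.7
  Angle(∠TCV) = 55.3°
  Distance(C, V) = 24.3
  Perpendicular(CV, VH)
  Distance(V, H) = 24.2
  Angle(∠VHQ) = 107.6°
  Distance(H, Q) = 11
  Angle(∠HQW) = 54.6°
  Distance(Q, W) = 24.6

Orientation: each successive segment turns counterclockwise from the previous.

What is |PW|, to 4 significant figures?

5.377

P is at the origin; PU runs at 26.2° with length 8.8, so U = (7.896, 3.885). ∠PUT = 72.5° gives UT at 133.7° from the x-axis; with |UT| = 9.2, T = (1.540, 10.54). ∠UTC = 133.9° gives TC at 179.8° from the x-axis; with |TC| = 19.7, C = (-18.16, 10.61). ∠TCV = 55.3° gives CV at -55.50° from the x-axis; with |CV| = 24.3, V = (-4.396, -9.421). The perpendicularity gives VH at right angles to CV, so VH runs at 34.50°; with |VH| = 24.2, H = (15.55, 4.286). ∠VHQ = 107.6° gives HQ at 106.9° from the x-axis; with |HQ| = 11.0, Q = (12.35, 14.81). ∠HQW = 54.6° gives QW at -127.7° from the x-axis; with |QW| = 24.6, W = (-2.694, -4.653). Then |PW| = |W − P| = 5.377.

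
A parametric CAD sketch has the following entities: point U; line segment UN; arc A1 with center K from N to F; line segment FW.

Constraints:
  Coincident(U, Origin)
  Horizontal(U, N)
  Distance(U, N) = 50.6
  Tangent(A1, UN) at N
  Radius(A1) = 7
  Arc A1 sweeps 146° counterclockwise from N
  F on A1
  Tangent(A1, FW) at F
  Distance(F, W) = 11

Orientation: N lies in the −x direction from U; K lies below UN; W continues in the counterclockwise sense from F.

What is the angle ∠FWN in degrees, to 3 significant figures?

40.6°

U is at the origin; U and N share the same y with |UN| = 50.6 and N on the −x side, so N = (-50.6, 0.00). A1 meets UN tangentially, so KN is at right angles to UN, so K = N + (0, -7) = (-50.6, -7.00). On A1, N sits at bearing 90° from K; a 146° counterclockwise sweep puts F at bearing 236°, so F = K + 7.0·(cos 236°, sin 236°) = (-54.5, -12.8). A1 meets FW tangentially, so KF is at right angles to FW, so FW runs along (−sin 236°, cos 236°); with |FW| = 11.0, W = (-45.4, -19.0). Then cos ∠FWN = WF·WN / (|WF||WN|), giving 40.6°.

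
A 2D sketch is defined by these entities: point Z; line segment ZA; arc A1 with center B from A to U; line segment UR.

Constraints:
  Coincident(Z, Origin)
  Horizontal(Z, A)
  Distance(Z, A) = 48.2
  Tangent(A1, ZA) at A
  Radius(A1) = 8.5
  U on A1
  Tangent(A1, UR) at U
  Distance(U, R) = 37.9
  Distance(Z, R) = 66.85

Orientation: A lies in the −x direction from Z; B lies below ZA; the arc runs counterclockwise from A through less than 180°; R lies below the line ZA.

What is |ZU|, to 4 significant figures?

57.43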